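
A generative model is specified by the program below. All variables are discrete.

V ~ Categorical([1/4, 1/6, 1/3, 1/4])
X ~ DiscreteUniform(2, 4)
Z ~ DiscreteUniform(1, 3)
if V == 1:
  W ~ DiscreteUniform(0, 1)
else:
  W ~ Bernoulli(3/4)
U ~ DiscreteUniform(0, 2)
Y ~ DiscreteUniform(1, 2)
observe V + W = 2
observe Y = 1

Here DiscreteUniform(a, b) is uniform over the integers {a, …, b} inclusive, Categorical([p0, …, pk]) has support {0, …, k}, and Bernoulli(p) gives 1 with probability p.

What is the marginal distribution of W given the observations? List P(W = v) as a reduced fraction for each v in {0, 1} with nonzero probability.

P(W=0) = 1/2, P(W=1) = 1/2

Enumerate traces; 54 have nonzero weight after conditioning:
  (V=1, X=2, Z=1, W=1, U=0, Y=1) weight 1/648
  (V=1, X=2, Z=1, W=1, U=1, Y=1) weight 1/648
  (V=1, X=2, Z=1, W=1, U=2, Y=1) weight 1/648
  (V=1, X=2, Z=2, W=1, U=0, Y=1) weight 1/648
  (V=1, X=2, Z=2, W=1, U=1, Y=1) weight 1/648
  (V=1, X=2, Z=2, W=1, U=2, Y=1) weight 1/648
  (V=1, X=2, Z=3, W=1, U=0, Y=1) weight 1/648
  (V=1, X=2, Z=3, W=1, U=1, Y=1) weight 1/648
  (V=2, X=2, Z=1, W=0, U=0, Y=1) weight 1/648
  … 45 more
Group by W:
  weight(W=0) = 1/24
  weight(W=1) = 1/24
Total weight = 1/24 + 1/24 = 1/12
P(W=0 | obs) = 1/24 / 1/12 = 1/2
P(W=1 | obs) = 1/24 / 1/12 = 1/2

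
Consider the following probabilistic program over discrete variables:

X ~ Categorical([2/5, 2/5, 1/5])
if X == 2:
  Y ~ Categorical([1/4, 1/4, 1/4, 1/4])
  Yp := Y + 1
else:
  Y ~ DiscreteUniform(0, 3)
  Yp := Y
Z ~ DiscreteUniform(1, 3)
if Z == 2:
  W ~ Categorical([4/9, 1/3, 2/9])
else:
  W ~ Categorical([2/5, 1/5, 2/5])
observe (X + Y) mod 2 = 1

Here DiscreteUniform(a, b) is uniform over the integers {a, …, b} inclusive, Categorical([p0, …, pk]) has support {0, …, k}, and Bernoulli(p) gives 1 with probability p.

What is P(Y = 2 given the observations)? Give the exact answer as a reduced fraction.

Enumerate traces; 54 have nonzero weight after conditioning:
  (X=0, Y=1, Z=1, W=0) weight 1/75
  (X=0, Y=1, Z=1, W=1) weight 1/150
  (X=0, Y=1, Z=1, W=2) weight 1/75
  (X=0, Y=1, Z=2, W=0) weight 2/135
  (X=0, Y=1, Z=2, W=1) weight 1/90
  (X=0, Y=1, Z=2, W=2) weight 1/135
  (X=0, Y=1, Z=3, W=0) weight 1/75
  (X=0, Y=1, Z=3, W=1) weight 1/150
  (X=0, Y=3, Z=1, W=0) weight 1/75
  (X=1, Y=0, Z=1, W=0) weight 1/75
  … 44 more
Group by Y:
  weight(Y=0) = 1/10
  weight(Y=1) = 3/20
  weight(Y=2) = 1/10
  weight(Y=3) = 3/20
Total weight = 1/10 + 3/20 + 1/10 + 3/20 = 1/2
P(Y=0 | obs) = 1/10 / 1/2 = 1/5
P(Y=1 | obs) = 3/20 / 1/2 = 3/10
P(Y=2 | obs) = 1/10 / 1/2 = 1/5
P(Y=3 | obs) = 3/20 / 1/2 = 3/10

P(Y = 2 | obs) = 1/5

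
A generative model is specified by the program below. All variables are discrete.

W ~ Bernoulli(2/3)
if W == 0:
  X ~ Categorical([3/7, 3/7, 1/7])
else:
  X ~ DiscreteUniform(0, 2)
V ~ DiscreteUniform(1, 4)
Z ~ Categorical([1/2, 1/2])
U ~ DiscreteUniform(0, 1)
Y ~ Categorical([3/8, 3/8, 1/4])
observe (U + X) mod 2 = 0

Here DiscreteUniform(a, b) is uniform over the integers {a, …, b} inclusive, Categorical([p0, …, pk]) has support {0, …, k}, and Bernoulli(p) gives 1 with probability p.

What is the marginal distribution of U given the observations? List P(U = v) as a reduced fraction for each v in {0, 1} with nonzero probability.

P(U=0) = 40/63, P(U=1) = 23/63

Enumerate traces; 144 have nonzero weight after conditioning:
  (W=0, X=0, V=1, Z=0, U=0, Y=0) weight 3/896
  (W=0, X=0, V=1, Z=0, U=0, Y=1) weight 3/896
  (W=0, X=0, V=1, Z=0, U=0, Y=2) weight 1/448
  (W=0, X=0, V=1, Z=1, U=0, Y=0) weight 3/896
  (W=0, X=0, V=1, Z=1, U=0, Y=1) weight 3/896
  (W=0, X=0, V=1, Z=1, U=0, Y=2) weight 1/448
  (W=0, X=0, V=2, Z=0, U=0, Y=0) weight 3/896
  (W=0, X=0, V=2, Z=0, U=0, Y=1) weight 3/896
  (W=0, X=1, V=1, Z=0, U=1, Y=0) weight 3/896
  … 135 more
Group by U:
  weight(U=0) = 20/63
  weight(U=1) = 23/126
Total weight = 20/63 + 23/126 = 1/2
P(U=0 | obs) = 20/63 / 1/2 = 40/63
P(U=1 | obs) = 23/126 / 1/2 = 23/63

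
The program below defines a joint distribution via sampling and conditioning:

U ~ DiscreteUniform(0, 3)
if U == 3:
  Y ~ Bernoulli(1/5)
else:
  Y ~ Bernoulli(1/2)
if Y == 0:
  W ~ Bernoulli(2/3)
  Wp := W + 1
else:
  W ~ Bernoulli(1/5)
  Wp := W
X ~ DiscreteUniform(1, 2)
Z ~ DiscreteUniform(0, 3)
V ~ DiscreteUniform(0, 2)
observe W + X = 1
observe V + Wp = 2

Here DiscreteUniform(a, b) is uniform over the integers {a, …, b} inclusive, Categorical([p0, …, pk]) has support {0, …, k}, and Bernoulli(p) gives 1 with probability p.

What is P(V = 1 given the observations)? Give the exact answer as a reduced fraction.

P(V = 1 | obs) = 115/319

Enumerate traces; 32 have nonzero weight after conditioning:
  (U=0, Y=0, W=0, X=1, Z=0, V=1) weight 1/576
  (U=0, Y=0, W=0, X=1, Z=1, V=1) weight 1/576
  (U=0, Y=0, W=0, X=1, Z=2, V=1) weight 1/576
  (U=0, Y=0, W=0, X=1, Z=3, V=1) weight 1/576
  (U=0, Y=1, W=0, X=1, Z=0, V=2) weight 1/240
  (U=0, Y=1, W=0, X=1, Z=1, V=2) weight 1/240
  (U=0, Y=1, W=0, X=1, Z=2, V=2) weight 1/240
  (U=0, Y=1, W=0, X=1, Z=3, V=2) weight 1/240
  … 24 more
Group by V:
  weight(V=1) = 23/720
  weight(V=2) = 17/300
Total weight = 23/720 + 17/300 = 319/3600
P(V=1 | obs) = 23/720 / 319/3600 = 115/319
P(V=2 | obs) = 17/300 / 319/3600 = 204/319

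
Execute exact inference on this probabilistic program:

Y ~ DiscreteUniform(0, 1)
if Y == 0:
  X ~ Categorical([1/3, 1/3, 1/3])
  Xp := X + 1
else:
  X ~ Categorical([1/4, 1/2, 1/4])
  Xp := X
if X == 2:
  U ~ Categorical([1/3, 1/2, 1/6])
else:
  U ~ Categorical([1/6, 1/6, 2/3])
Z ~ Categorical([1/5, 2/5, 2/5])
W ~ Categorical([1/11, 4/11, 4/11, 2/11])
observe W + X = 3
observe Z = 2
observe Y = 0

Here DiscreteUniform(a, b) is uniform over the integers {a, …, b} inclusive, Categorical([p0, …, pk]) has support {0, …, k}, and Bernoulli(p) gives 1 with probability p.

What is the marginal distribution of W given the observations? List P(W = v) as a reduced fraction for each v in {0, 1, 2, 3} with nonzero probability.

P(W=1) = 2/5, P(W=2) = 2/5, P(W=3) = 1/5

Enumerate traces; 9 have nonzero weight after conditioning:
  (Y=0, X=0, U=0, Z=2, W=3) weight 1/495
  (Y=0, X=0, U=1, Z=2, W=3) weight 1/495
  (Y=0, X=0, U=2, Z=2, W=3) weight 4/495
  (Y=0, X=1, U=0, Z=2, W=2) weight 2/495
  (Y=0, X=1, U=1, Z=2, W=2) weight 2/495
  (Y=0, X=1, U=2, Z=2, W=2) weight 8/495
  (Y=0, X=2, U=0, Z=2, W=1) weight 4/495
  (Y=0, X=2, U=1, Z=2, W=1) weight 2/165
  … 1 more
Group by W:
  weight(W=1) = 4/165
  weight(W=2) = 4/165
  weight(W=3) = 2/165
Total weight = 4/165 + 4/165 + 2/165 = 2/33
P(W=1 | obs) = 4/165 / 2/33 = 2/5
P(W=2 | obs) = 4/165 / 2/33 = 2/5
P(W=3 | obs) = 2/165 / 2/33 = 1/5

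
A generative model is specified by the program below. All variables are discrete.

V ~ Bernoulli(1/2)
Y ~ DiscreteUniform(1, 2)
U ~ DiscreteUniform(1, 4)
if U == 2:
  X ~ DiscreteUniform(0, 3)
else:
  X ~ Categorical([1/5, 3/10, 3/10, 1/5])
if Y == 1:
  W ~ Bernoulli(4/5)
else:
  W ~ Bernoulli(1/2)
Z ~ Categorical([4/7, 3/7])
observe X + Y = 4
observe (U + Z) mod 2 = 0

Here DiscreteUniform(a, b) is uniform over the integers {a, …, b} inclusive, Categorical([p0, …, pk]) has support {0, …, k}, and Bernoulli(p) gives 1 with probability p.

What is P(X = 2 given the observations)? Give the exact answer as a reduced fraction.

P(X = 2 | obs) = 4/7

Enumerate traces; 32 have nonzero weight after conditioning:
  (V=0, Y=1, U=1, X=3, W=0, Z=1) weight 3/2800
  (V=0, Y=1, U=1, X=3, W=1, Z=1) weight 3/700
  (V=0, Y=1, U=2, X=3, W=0, Z=0) weight 1/560
  (V=0, Y=1, U=2, X=3, W=1, Z=0) weight 1/140
  (V=0, Y=1, U=3, X=3, W=0, Z=1) weight 3/2800
  (V=0, Y=1, U=3, X=3, W=1, Z=1) weight 3/700
  (V=0, Y=1, U=4, X=3, W=0, Z=0) weight 1/700
  (V=0, Y=1, U=4, X=3, W=1, Z=0) weight 1/175
  (V=0, Y=2, U=1, X=2, W=0, Z=1) weight 9/2240
  … 23 more
Group by X:
  weight(X=2) = 1/14
  weight(X=3) = 3/56
Total weight = 1/14 + 3/56 = 1/8
P(X=2 | obs) = 1/14 / 1/8 = 4/7
P(X=3 | obs) = 3/56 / 1/8 = 3/7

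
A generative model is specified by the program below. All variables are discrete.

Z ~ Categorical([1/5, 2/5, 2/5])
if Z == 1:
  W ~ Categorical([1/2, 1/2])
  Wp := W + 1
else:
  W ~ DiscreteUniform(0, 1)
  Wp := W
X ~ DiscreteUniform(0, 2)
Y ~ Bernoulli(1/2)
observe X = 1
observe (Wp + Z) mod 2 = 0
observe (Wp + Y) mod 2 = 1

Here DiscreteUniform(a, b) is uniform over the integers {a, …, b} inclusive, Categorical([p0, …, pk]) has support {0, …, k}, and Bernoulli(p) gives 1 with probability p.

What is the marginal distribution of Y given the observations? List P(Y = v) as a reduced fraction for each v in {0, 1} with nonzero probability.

P(Y=0) = 2/5, P(Y=1) = 3/5

Enumerate traces; 3 have nonzero weight after conditioning:
  (Z=0, W=0, X=1, Y=1) weight 1/60
  (Z=1, W=0, X=1, Y=0) weight 1/30
  (Z=2, W=0, X=1, Y=1) weight 1/30
Group by Y:
  weight(Y=0) = 1/30
  weight(Y=1) = 1/20
Total weight = 1/30 + 1/20 = 1/12
P(Y=0 | obs) = 1/30 / 1/12 = 2/5
P(Y=1 | obs) = 1/20 / 1/12 = 3/5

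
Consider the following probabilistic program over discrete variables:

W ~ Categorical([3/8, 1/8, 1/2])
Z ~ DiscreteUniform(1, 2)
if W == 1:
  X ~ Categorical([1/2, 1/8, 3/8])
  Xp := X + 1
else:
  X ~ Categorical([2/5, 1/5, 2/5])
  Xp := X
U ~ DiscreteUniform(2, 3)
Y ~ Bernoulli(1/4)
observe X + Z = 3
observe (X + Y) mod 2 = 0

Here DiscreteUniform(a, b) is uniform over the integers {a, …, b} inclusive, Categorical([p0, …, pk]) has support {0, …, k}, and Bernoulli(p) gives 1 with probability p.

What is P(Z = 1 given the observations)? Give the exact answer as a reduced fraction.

Enumerate traces; 12 have nonzero weight after conditioning:
  (W=0, Z=1, X=2, U=2, Y=0) weight 9/320
  (W=0, Z=1, X=2, U=3, Y=0) weight 9/320
  (W=0, Z=2, X=1, U=2, Y=1) weight 3/640
  (W=0, Z=2, X=1, U=3, Y=1) weight 3/640
  (W=1, Z=1, X=2, U=2, Y=0) weight 9/1024
  (W=1, Z=1, X=2, U=3, Y=0) weight 9/1024
  (W=1, Z=2, X=1, U=2, Y=1) weight 1/1024
  (W=1, Z=2, X=1, U=3, Y=1) weight 1/1024
  … 4 more
Group by Z:
  weight(Z=1) = 381/2560
  weight(Z=2) = 61/2560
Total weight = 381/2560 + 61/2560 = 221/1280
P(Z=1 | obs) = 381/2560 / 221/1280 = 381/442
P(Z=2 | obs) = 61/2560 / 221/1280 = 61/442

P(Z = 1 | obs) = 381/442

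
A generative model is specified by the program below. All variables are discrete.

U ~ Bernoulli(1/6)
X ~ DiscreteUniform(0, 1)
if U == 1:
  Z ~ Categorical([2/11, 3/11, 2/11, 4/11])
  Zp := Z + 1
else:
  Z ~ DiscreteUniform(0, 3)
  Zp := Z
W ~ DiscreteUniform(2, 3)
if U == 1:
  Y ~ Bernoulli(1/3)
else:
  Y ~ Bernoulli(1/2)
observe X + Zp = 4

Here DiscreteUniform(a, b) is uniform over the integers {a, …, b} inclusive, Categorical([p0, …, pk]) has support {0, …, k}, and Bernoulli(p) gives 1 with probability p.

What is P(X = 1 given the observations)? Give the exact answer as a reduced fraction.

Enumerate traces; 12 have nonzero weight after conditioning:
  (U=0, X=1, Z=3, W=2, Y=0) weight 5/192
  (U=0, X=1, Z=3, W=2, Y=1) weight 5/192
  (U=0, X=1, Z=3, W=3, Y=0) weight 5/192
  (U=0, X=1, Z=3, W=3, Y=1) weight 5/192
  (U=1, X=0, Z=3, W=2, Y=0) weight 1/99
  (U=1, X=0, Z=3, W=2, Y=1) weight 1/198
  (U=1, X=0, Z=3, W=3, Y=0) weight 1/99
  (U=1, X=0, Z=3, W=3, Y=1) weight 1/198
  … 4 more
Group by X:
  weight(X=0) = 1/33
  weight(X=1) = 21/176
Total weight = 1/33 + 21/176 = 79/528
P(X=0 | obs) = 1/33 / 79/528 = 16/79
P(X=1 | obs) = 21/176 / 79/528 = 63/79

P(X = 1 | obs) = 63/79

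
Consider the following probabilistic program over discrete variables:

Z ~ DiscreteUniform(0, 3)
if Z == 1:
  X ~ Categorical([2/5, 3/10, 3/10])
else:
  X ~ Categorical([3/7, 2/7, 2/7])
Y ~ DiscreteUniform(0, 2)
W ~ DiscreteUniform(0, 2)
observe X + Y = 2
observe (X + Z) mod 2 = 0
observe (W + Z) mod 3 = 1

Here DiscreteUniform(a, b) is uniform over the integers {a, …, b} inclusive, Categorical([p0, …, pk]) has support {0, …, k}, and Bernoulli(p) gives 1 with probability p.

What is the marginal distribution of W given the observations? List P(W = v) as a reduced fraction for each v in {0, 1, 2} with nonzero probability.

Enumerate traces; 6 have nonzero weight after conditioning:
  (Z=0, X=0, Y=2, W=1) weight 1/84
  (Z=0, X=2, Y=0, W=1) weight 1/126
  (Z=1, X=1, Y=1, W=0) weight 1/120
  (Z=2, X=0, Y=2, W=2) weight 1/84
  (Z=2, X=2, Y=0, W=2) weight 1/126
  (Z=3, X=1, Y=1, W=1) weight 1/126
Group by W:
  weight(W=0) = 1/120
  weight(W=1) = 1/36
  weight(W=2) = 5/252
Total weight = 1/120 + 1/36 + 5/252 = 47/840
P(W=0 | obs) = 1/120 / 47/840 = 7/47
P(W=1 | obs) = 1/36 / 47/840 = 70/141
P(W=2 | obs) = 5/252 / 47/840 = 50/141

P(W=0) = 7/47, P(W=1) = 70/141, P(W=2) = 50/141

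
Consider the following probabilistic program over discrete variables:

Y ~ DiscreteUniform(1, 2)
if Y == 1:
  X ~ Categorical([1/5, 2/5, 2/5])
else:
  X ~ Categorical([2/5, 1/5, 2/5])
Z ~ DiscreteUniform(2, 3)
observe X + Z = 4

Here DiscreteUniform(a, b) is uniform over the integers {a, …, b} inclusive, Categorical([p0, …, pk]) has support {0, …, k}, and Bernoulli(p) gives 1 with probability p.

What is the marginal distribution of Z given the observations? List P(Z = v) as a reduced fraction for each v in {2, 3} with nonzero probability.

P(Z=2) = 4/7, P(Z=3) = 3/7

Enumerate traces; 4 have nonzero weight after conditioning:
  (Y=1, X=1, Z=3) weight 1/10
  (Y=1, X=2, Z=2) weight 1/10
  (Y=2, X=1, Z=3) weight 1/20
  (Y=2, X=2, Z=2) weight 1/10
Group by Z:
  weight(Z=2) = 1/5
  weight(Z=3) = 3/20
Total weight = 1/5 + 3/20 = 7/20
P(Z=2 | obs) = 1/5 / 7/20 = 4/7
P(Z=3 | obs) = 3/20 / 7/20 = 3/7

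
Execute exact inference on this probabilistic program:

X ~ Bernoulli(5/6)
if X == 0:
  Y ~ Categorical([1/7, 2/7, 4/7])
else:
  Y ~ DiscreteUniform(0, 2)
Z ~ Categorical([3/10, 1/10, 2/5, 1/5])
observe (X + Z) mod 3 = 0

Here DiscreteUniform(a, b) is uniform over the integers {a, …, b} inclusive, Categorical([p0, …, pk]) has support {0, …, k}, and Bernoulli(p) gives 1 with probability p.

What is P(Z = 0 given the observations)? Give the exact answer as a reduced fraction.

Enumerate traces; 9 have nonzero weight after conditioning:
  (X=0, Y=0, Z=0) weight 1/140
  (X=0, Y=0, Z=3) weight 1/210
  (X=0, Y=1, Z=0) weight 1/70
  (X=0, Y=1, Z=3) weight 1/105
  (X=0, Y=2, Z=0) weight 1/35
  (X=0, Y=2, Z=3) weight 2/105
  (X=1, Y=0, Z=2) weight 1/9
  (X=1, Y=1, Z=2) weight 1/9
  … 1 more
Group by Z:
  weight(Z=0) = 1/20
  weight(Z=2) = 1/3
  weight(Z=3) = 1/30
Total weight = 1/20 + 1/3 + 1/30 = 5/12
P(Z=0 | obs) = 1/20 / 5/12 = 3/25
P(Z=2 | obs) = 1/3 / 5/12 = 4/5
P(Z=3 | obs) = 1/30 / 5/12 = 2/25

P(Z = 0 | obs) = 3/25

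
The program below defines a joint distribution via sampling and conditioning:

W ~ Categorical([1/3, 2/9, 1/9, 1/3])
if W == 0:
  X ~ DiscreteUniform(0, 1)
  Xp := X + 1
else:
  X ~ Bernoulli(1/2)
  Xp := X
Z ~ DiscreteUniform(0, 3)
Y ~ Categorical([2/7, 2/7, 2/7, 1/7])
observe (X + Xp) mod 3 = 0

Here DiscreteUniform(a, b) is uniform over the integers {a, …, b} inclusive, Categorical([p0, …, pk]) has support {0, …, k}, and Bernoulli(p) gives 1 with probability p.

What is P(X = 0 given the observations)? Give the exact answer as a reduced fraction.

P(X = 0 | obs) = 2/3

Enumerate traces; 64 have nonzero weight after conditioning:
  (W=0, X=1, Z=0, Y=0) weight 1/84
  (W=0, X=1, Z=0, Y=1) weight 1/84
  (W=0, X=1, Z=0, Y=2) weight 1/84
  (W=0, X=1, Z=0, Y=3) weight 1/168
  (W=0, X=1, Z=1, Y=0) weight 1/84
  (W=0, X=1, Z=1, Y=1) weight 1/84
  (W=0, X=1, Z=1, Y=2) weight 1/84
  (W=0, X=1, Z=1, Y=3) weight 1/168
  (W=1, X=0, Z=0, Y=0) weight 1/126
  … 55 more
Group by X:
  weight(X=0) = 1/3
  weight(X=1) = 1/6
Total weight = 1/3 + 1/6 = 1/2
P(X=0 | obs) = 1/3 / 1/2 = 2/3
P(X=1 | obs) = 1/6 / 1/2 = 1/3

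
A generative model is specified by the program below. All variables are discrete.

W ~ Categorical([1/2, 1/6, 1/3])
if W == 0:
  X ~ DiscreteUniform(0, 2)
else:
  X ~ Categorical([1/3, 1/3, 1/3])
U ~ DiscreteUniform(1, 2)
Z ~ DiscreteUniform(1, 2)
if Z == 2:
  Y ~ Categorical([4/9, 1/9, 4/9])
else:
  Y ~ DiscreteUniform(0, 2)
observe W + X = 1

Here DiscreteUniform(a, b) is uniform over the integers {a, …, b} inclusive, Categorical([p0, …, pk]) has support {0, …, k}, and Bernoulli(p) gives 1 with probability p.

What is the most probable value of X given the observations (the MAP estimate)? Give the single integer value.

Enumerate traces; 24 have nonzero weight after conditioning:
  (W=0, X=1, U=1, Z=1, Y=0) weight 1/72
  (W=0, X=1, U=1, Z=1, Y=1) weight 1/72
  (W=0, X=1, U=1, Z=1, Y=2) weight 1/72
  (W=0, X=1, U=1, Z=2, Y=0) weight 1/54
  (W=0, X=1, U=1, Z=2, Y=1) weight 1/216
  (W=0, X=1, U=1, Z=2, Y=2) weight 1/54
  (W=0, X=1, U=2, Z=1, Y=0) weight 1/72
  (W=0, X=1, U=2, Z=1, Y=1) weight 1/72
  (W=1, X=0, U=1, Z=1, Y=0) weight 1/216
  … 15 more
Group by X:
  weight(X=0) = 1/18
  weight(X=1) = 1/6
Total weight = 1/18 + 1/6 = 2/9
P(X=0 | obs) = 1/18 / 2/9 = 1/4
P(X=1 | obs) = 1/6 / 2/9 = 3/4
argmax = 1

argmax_v P(X = v | obs) = 1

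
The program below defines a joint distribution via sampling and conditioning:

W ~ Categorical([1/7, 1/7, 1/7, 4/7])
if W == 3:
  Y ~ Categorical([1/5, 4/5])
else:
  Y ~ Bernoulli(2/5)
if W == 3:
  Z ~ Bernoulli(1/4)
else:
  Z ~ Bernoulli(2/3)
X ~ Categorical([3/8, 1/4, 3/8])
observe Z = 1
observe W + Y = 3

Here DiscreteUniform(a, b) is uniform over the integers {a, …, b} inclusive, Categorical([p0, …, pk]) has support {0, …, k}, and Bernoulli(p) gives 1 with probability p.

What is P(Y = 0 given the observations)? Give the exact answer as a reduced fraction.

Enumerate traces; 6 have nonzero weight after conditioning:
  (W=2, Y=1, Z=1, X=0) weight 1/70
  (W=2, Y=1, Z=1, X=1) weight 1/105
  (W=2, Y=1, Z=1, X=2) weight 1/70
  (W=3, Y=0, Z=1, X=0) weight 3/280
  (W=3, Y=0, Z=1, X=1) weight 1/140
  (W=3, Y=0, Z=1, X=2) weight 3/280
Group by Y:
  weight(Y=0) = 1/35
  weight(Y=1) = 4/105
Total weight = 1/35 + 4/105 = 1/15
P(Y=0 | obs) = 1/35 / 1/15 = 3/7
P(Y=1 | obs) = 4/105 / 1/15 = 4/7

P(Y = 0 | obs) = 3/7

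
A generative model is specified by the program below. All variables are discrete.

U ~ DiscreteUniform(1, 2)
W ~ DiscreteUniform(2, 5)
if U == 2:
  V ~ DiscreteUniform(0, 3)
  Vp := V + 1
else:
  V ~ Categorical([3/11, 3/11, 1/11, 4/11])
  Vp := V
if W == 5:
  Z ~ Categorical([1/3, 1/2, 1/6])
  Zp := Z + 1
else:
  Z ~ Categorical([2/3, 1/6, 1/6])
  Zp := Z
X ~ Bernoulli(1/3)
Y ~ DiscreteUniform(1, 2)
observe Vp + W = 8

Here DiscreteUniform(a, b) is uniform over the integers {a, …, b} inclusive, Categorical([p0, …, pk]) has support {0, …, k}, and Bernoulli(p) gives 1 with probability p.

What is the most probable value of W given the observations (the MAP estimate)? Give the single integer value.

argmax_v P(W = v | obs) = 5

Enumerate traces; 36 have nonzero weight after conditioning:
  (U=1, W=5, V=3, Z=0, X=0, Y=1) weight 1/198
  (U=1, W=5, V=3, Z=0, X=0, Y=2) weight 1/198
  (U=1, W=5, V=3, Z=0, X=1, Y=1) weight 1/396
  (U=1, W=5, V=3, Z=0, X=1, Y=2) weight 1/396
  (U=1, W=5, V=3, Z=1, X=0, Y=1) weight 1/132
  (U=1, W=5, V=3, Z=1, X=0, Y=2) weight 1/132
  (U=1, W=5, V=3, Z=1, X=1, Y=1) weight 1/264
  (U=1, W=5, V=3, Z=1, X=1, Y=2) weight 1/264
  (U=2, W=4, V=3, Z=0, X=0, Y=1) weight 1/144
  … 27 more
Group by W:
  weight(W=4) = 1/32
  weight(W=5) = 27/352
Total weight = 1/32 + 27/352 = 19/176
P(W=4 | obs) = 1/32 / 19/176 = 11/38
P(W=5 | obs) = 27/352 / 19/176 = 27/38
argmax = 5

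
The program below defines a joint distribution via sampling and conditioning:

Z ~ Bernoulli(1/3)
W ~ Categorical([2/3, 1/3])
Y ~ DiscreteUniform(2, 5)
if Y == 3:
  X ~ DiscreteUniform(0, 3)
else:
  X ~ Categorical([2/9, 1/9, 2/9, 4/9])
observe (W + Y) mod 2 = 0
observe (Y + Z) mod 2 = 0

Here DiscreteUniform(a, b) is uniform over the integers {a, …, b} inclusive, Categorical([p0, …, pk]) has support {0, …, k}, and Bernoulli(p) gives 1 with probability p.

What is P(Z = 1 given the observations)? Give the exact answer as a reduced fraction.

Enumerate traces; 16 have nonzero weight after conditioning:
  (Z=0, W=0, Y=2, X=0) weight 2/81
  (Z=0, W=0, Y=2, X=1) weight 1/81
  (Z=0, W=0, Y=2, X=2) weight 2/81
  (Z=0, W=0, Y=2, X=3) weight 4/81
  (Z=0, W=0, Y=4, X=0) weight 2/81
  (Z=0, W=0, Y=4, X=1) weight 1/81
  (Z=0, W=0, Y=4, X=2) weight 2/81
  (Z=0, W=0, Y=4, X=3) weight 4/81
  (Z=1, W=1, Y=3, X=0) weight 1/144
  … 7 more
Group by Z:
  weight(Z=0) = 2/9
  weight(Z=1) = 1/18
Total weight = 2/9 + 1/18 = 5/18
P(Z=0 | obs) = 2/9 / 5/18 = 4/5
P(Z=1 | obs) = 1/18 / 5/18 = 1/5

P(Z = 1 | obs) = 1/5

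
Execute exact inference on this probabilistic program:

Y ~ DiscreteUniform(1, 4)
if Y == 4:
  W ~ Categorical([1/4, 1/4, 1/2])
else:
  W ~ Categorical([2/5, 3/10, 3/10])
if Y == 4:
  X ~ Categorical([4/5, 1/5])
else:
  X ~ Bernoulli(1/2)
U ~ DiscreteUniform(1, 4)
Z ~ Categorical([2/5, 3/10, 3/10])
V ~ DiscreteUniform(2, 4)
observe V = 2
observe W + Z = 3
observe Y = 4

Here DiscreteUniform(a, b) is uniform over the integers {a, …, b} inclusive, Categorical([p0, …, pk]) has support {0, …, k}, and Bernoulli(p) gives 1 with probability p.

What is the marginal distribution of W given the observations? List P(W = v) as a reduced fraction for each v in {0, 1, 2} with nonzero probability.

P(W=1) = 1/3, P(W=2) = 2/3

Enumerate traces; 16 have nonzero weight after conditioning:
  (Y=4, W=1, X=0, U=1, Z=2, V=2) weight 1/800
  (Y=4, W=1, X=0, U=2, Z=2, V=2) weight 1/800
  (Y=4, W=1, X=0, U=3, Z=2, V=2) weight 1/800
  (Y=4, W=1, X=0, U=4, Z=2, V=2) weight 1/800
  (Y=4, W=1, X=1, U=1, Z=2, V=2) weight 1/3200
  (Y=4, W=1, X=1, U=2, Z=2, V=2) weight 1/3200
  (Y=4, W=1, X=1, U=3, Z=2, V=2) weight 1/3200
  (Y=4, W=1, X=1, U=4, Z=2, V=2) weight 1/3200
  (Y=4, W=2, X=0, U=1, Z=1, V=2) weight 1/400
  … 7 more
Group by W:
  weight(W=1) = 1/160
  weight(W=2) = 1/80
Total weight = 1/160 + 1/80 = 3/160
P(W=1 | obs) = 1/160 / 3/160 = 1/3
P(W=2 | obs) = 1/80 / 3/160 = 2/3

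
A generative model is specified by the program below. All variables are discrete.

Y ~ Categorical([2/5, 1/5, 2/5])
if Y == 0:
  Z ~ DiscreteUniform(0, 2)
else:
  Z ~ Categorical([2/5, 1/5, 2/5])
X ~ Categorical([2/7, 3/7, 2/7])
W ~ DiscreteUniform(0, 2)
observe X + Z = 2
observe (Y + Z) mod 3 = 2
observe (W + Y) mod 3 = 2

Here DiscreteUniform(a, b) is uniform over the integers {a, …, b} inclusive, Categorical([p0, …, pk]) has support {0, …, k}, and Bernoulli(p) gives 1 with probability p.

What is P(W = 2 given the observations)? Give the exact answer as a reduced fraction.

P(W = 2 | obs) = 20/53

Enumerate traces; 3 have nonzero weight after conditioning:
  (Y=0, Z=2, X=0, W=2) weight 4/315
  (Y=1, Z=1, X=1, W=1) weight 1/175
  (Y=2, Z=0, X=2, W=0) weight 8/525
Group by W:
  weight(W=0) = 8/525
  weight(W=1) = 1/175
  weight(W=2) = 4/315
Total weight = 8/525 + 1/175 + 4/315 = 53/1575
P(W=0 | obs) = 8/525 / 53/1575 = 24/53
P(W=1 | obs) = 1/175 / 53/1575 = 9/53
P(W=2 | obs) = 4/315 / 53/1575 = 20/53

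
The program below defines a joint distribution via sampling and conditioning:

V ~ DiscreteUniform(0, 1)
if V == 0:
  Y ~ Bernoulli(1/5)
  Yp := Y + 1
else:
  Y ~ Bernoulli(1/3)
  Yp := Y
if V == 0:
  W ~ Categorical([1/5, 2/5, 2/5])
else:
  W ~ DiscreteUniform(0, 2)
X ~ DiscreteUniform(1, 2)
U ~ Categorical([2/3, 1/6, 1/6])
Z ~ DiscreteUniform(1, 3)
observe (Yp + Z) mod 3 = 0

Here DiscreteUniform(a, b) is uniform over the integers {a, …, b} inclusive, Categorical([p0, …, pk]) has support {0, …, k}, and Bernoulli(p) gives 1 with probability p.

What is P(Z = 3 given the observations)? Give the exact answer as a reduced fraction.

P(Z = 3 | obs) = 1/3

Enumerate traces; 72 have nonzero weight after conditioning:
  (V=0, Y=0, W=0, X=1, U=0, Z=2) weight 2/225
  (V=0, Y=0, W=0, X=1, U=1, Z=2) weight 1/450
  (V=0, Y=0, W=0, X=1, U=2, Z=2) weight 1/450
  (V=0, Y=0, W=0, X=2, U=0, Z=2) weight 2/225
  (V=0, Y=0, W=0, X=2, U=1, Z=2) weight 1/450
  (V=0, Y=0, W=0, X=2, U=2, Z=2) weight 1/450
  (V=0, Y=0, W=1, X=1, U=0, Z=2) weight 4/225
  (V=0, Y=0, W=1, X=1, U=1, Z=2) weight 1/225
  (V=0, Y=1, W=0, X=1, U=0, Z=1) weight 1/450
  (V=1, Y=0, W=0, X=1, U=0, Z=3) weight 1/81
  … 62 more
Group by Z:
  weight(Z=1) = 1/30
  weight(Z=2) = 17/90
  weight(Z=3) = 1/9
Total weight = 1/30 + 17/90 + 1/9 = 1/3
P(Z=1 | obs) = 1/30 / 1/3 = 1/10
P(Z=2 | obs) = 17/90 / 1/3 = 17/30
P(Z=3 | obs) = 1/9 / 1/3 = 1/3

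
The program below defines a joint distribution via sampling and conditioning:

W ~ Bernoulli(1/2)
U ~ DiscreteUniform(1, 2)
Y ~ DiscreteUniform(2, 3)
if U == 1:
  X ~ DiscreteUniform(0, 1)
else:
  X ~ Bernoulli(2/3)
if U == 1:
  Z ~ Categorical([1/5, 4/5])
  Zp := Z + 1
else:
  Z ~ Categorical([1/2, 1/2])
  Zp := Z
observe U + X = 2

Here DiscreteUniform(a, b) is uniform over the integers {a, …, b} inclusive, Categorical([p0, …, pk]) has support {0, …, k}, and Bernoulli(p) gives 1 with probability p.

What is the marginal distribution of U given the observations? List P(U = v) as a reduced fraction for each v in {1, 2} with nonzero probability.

Enumerate traces; 16 have nonzero weight after conditioning:
  (W=0, U=1, Y=2, X=1, Z=0) weight 1/80
  (W=0, U=1, Y=2, X=1, Z=1) weight 1/20
  (W=0, U=1, Y=3, X=1, Z=0) weight 1/80
  (W=0, U=1, Y=3, X=1, Z=1) weight 1/20
  (W=0, U=2, Y=2, X=0, Z=0) weight 1/48
  (W=0, U=2, Y=2, X=0, Z=1) weight 1/48
  (W=0, U=2, Y=3, X=0, Z=0) weight 1/48
  (W=0, U=2, Y=3, X=0, Z=1) weight 1/48
  … 8 more
Group by U:
  weight(U=1) = 1/4
  weight(U=2) = 1/6
Total weight = 1/4 + 1/6 = 5/12
P(U=1 | obs) = 1/4 / 5/12 = 3/5
P(U=2 | obs) = 1/6 / 5/12 = 2/5

P(U=1) = 3/5, P(U=2) = 2/5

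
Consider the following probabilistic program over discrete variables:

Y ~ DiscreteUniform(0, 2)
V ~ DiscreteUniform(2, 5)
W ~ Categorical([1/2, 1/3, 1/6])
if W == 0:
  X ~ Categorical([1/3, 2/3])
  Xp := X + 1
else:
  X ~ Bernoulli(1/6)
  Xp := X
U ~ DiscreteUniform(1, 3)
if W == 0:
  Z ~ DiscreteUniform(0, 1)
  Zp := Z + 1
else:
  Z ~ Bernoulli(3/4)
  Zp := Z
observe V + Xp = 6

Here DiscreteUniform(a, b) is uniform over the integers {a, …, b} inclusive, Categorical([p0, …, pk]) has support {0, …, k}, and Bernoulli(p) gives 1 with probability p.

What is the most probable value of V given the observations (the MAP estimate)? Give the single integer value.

Enumerate traces; 72 have nonzero weight after conditioning:
  (Y=0, V=4, W=0, X=1, U=1, Z=0) weight 1/216
  (Y=0, V=4, W=0, X=1, U=1, Z=1) weight 1/216
  (Y=0, V=4, W=0, X=1, U=2, Z=0) weight 1/216
  (Y=0, V=4, W=0, X=1, U=2, Z=1) weight 1/216
  (Y=0, V=4, W=0, X=1, U=3, Z=0) weight 1/216
  (Y=0, V=4, W=0, X=1, U=3, Z=1) weight 1/216
  (Y=0, V=5, W=0, X=0, U=1, Z=0) weight 1/432
  (Y=0, V=5, W=0, X=0, U=1, Z=1) weight 1/432
  … 64 more
Group by V:
  weight(V=4) = 1/12
  weight(V=5) = 1/16
Total weight = 1/12 + 1/16 = 7/48
P(V=4 | obs) = 1/12 / 7/48 = 4/7
P(V=5 | obs) = 1/16 / 7/48 = 3/7
argmax = 4

argmax_v P(V = v | obs) = 4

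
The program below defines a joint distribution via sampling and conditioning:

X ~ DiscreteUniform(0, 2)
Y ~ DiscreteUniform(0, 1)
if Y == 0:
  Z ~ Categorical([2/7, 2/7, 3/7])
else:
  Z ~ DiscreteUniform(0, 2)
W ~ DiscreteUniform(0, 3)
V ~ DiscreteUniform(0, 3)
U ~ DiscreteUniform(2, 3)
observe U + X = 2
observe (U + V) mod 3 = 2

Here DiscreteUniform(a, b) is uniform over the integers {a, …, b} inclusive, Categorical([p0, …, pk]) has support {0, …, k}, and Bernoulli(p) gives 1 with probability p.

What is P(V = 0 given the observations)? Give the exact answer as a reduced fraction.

P(V = 0 | obs) = 1/2

Enumerate traces; 48 have nonzero weight after conditioning:
  (X=0, Y=0, Z=0, W=0, V=0, U=2) weight 1/672
  (X=0, Y=0, Z=0, W=0, V=3, U=2) weight 1/672
  (X=0, Y=0, Z=0, W=1, V=0, U=2) weight 1/672
  (X=0, Y=0, Z=0, W=1, V=3, U=2) weight 1/672
  (X=0, Y=0, Z=0, W=2, V=0, U=2) weight 1/672
  (X=0, Y=0, Z=0, W=2, V=3, U=2) weight 1/672
  (X=0, Y=0, Z=0, W=3, V=0, U=2) weight 1/672
  (X=0, Y=0, Z=0, W=3, V=3, U=2) weight 1/672
  … 40 more
Group by V:
  weight(V=0) = 1/24
  weight(V=3) = 1/24
Total weight = 1/24 + 1/24 = 1/12
P(V=0 | obs) = 1/24 / 1/12 = 1/2
P(V=3 | obs) = 1/24 / 1/12 = 1/2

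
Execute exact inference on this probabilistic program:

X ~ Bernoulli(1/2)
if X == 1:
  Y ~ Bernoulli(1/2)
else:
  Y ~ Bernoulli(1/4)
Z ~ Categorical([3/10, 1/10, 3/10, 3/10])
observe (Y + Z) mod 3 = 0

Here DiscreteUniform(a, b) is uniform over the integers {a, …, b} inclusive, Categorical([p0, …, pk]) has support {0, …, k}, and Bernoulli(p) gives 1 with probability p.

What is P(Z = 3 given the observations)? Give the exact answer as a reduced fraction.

P(Z = 3 | obs) = 5/13

Enumerate traces; 6 have nonzero weight after conditioning:
  (X=0, Y=0, Z=0) weight 9/80
  (X=0, Y=0, Z=3) weight 9/80
  (X=0, Y=1, Z=2) weight 3/80
  (X=1, Y=0, Z=0) weight 3/40
  (X=1, Y=0, Z=3) weight 3/40
  (X=1, Y=1, Z=2) weight 3/40
Group by Z:
  weight(Z=0) = 3/16
  weight(Z=2) = 9/80
  weight(Z=3) = 3/16
Total weight = 3/16 + 9/80 + 3/16 = 39/80
P(Z=0 | obs) = 3/16 / 39/80 = 5/13
P(Z=2 | obs) = 9/80 / 39/80 = 3/13
P(Z=3 | obs) = 3/16 / 39/80 = 5/13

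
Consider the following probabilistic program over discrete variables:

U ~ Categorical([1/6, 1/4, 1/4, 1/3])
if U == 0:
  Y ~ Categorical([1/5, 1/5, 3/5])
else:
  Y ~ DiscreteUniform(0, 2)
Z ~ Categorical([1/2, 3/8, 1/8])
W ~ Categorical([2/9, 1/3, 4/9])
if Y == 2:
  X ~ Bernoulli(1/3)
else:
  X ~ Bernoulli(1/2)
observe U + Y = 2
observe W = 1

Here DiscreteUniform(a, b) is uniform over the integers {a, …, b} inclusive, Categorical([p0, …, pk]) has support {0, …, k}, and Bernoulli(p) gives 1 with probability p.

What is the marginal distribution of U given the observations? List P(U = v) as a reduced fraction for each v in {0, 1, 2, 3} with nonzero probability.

Enumerate traces; 18 have nonzero weight after conditioning:
  (U=0, Y=2, Z=0, W=1, X=0) weight 1/90
  (U=0, Y=2, Z=0, W=1, X=1) weight 1/180
  (U=0, Y=2, Z=1, W=1, X=0) weight 1/120
  (U=0, Y=2, Z=1, W=1, X=1) weight 1/240
  (U=0, Y=2, Z=2, W=1, X=0) weight 1/360
  (U=0, Y=2, Z=2, W=1, X=1) weight 1/720
  (U=1, Y=1, Z=0, W=1, X=0) weight 1/144
  (U=1, Y=1, Z=0, W=1, X=1) weight 1/144
  (U=2, Y=0, Z=0, W=1, X=0) weight 1/144
  … 9 more
Group by U:
  weight(U=0) = 1/30
  weight(U=1) = 1/36
  weight(U=2) = 1/36
Total weight = 1/30 + 1/36 + 1/36 = 4/45
P(U=0 | obs) = 1/30 / 4/45 = 3/8
P(U=1 | obs) = 1/36 / 4/45 = 5/16
P(U=2 | obs) = 1/36 / 4/45 = 5/16

P(U=0) = 3/8, P(U=1) = 5/16, P(U=2) = 5/16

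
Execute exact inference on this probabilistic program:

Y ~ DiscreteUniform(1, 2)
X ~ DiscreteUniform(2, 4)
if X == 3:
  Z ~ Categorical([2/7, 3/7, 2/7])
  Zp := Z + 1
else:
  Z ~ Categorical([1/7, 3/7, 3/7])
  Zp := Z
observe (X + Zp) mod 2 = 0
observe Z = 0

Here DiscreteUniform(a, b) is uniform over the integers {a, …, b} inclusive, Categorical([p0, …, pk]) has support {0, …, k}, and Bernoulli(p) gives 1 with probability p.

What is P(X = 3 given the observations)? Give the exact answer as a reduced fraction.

P(X = 3 | obs) = 1/2

Enumerate traces; 6 have nonzero weight after conditioning:
  (Y=1, X=2, Z=0) weight 1/42
  (Y=1, X=3, Z=0) weight 1/21
  (Y=1, X=4, Z=0) weight 1/42
  (Y=2, X=2, Z=0) weight 1/42
  (Y=2, X=3, Z=0) weight 1/21
  (Y=2, X=4, Z=0) weight 1/42
Group by X:
  weight(X=2) = 1/21
  weight(X=3) = 2/21
  weight(X=4) = 1/21
Total weight = 1/21 + 2/21 + 1/21 = 4/21
P(X=2 | obs) = 1/21 / 4/21 = 1/4
P(X=3 | obs) = 2/21 / 4/21 = 1/2
P(X=4 | obs) = 1/21 / 4/21 = 1/4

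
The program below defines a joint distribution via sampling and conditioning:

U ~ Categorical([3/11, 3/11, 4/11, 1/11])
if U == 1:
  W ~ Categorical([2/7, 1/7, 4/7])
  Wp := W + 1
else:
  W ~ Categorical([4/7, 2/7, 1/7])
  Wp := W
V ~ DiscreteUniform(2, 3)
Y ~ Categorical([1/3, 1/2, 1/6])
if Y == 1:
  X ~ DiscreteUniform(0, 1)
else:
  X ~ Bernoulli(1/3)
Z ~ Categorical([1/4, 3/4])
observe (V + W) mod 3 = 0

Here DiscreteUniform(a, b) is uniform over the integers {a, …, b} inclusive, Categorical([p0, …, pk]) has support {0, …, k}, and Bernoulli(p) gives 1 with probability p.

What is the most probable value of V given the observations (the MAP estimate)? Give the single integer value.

Enumerate traces; 96 have nonzero weight after conditioning:
  (U=0, W=0, V=3, Y=0, X=0, Z=0) weight 1/231
  (U=0, W=0, V=3, Y=0, X=0, Z=1) weight 1/77
  (U=0, W=0, V=3, Y=0, X=1, Z=0) weight 1/462
  (U=0, W=0, V=3, Y=0, X=1, Z=1) weight 1/154
  (U=0, W=0, V=3, Y=1, X=0, Z=0) weight 3/616
  (U=0, W=0, V=3, Y=1, X=0, Z=1) weight 9/616
  (U=0, W=0, V=3, Y=1, X=1, Z=0) weight 3/616
  (U=0, W=0, V=3, Y=1, X=1, Z=1) weight 9/616
  (U=0, W=1, V=2, Y=0, X=0, Z=0) weight 1/462
  … 87 more
Group by V:
  weight(V=2) = 19/154
  weight(V=3) = 19/77
Total weight = 19/154 + 19/77 = 57/154
P(V=2 | obs) = 19/154 / 57/154 = 1/3
P(V=3 | obs) = 19/77 / 57/154 = 2/3
argmax = 3

argmax_v P(V = v | obs) = 3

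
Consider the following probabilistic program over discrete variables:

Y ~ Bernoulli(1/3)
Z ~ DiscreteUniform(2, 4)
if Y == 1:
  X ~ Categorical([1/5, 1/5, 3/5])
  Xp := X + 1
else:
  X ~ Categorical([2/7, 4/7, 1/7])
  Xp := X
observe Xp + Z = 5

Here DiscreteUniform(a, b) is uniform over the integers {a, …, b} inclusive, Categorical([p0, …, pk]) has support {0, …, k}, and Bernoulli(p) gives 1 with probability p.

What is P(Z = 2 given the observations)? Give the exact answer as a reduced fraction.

Enumerate traces; 5 have nonzero weight after conditioning:
  (Y=0, Z=3, X=2) weight 2/63
  (Y=0, Z=4, X=1) weight 8/63
  (Y=1, Z=2, X=2) weight 1/15
  (Y=1, Z=3, X=1) weight 1/45
  (Y=1, Z=4, X=0) weight 1/45
Group by Z:
  weight(Z=2) = 1/15
  weight(Z=3) = 17/315
  weight(Z=4) = 47/315
Total weight = 1/15 + 17/315 + 47/315 = 17/63
P(Z=2 | obs) = 1/15 / 17/63 = 21/85
P(Z=3 | obs) = 17/315 / 17/63 = 1/5
P(Z=4 | obs) = 47/315 / 17/63 = 47/85

P(Z = 2 | obs) = 21/85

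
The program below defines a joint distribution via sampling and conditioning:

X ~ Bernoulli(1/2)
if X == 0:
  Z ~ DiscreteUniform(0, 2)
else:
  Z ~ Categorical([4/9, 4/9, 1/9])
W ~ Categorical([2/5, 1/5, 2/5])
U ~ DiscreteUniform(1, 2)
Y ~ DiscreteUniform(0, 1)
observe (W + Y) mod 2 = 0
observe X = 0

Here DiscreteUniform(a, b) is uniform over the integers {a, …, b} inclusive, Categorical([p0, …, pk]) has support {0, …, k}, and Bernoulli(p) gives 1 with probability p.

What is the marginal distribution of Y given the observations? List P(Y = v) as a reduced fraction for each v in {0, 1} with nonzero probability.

P(Y=0) = 4/5, P(Y=1) = 1/5

Enumerate traces; 18 have nonzero weight after conditioning:
  (X=0, Z=0, W=0, U=1, Y=0) weight 1/60
  (X=0, Z=0, W=0, U=2, Y=0) weight 1/60
  (X=0, Z=0, W=1, U=1, Y=1) weight 1/120
  (X=0, Z=0, W=1, U=2, Y=1) weight 1/120
  (X=0, Z=0, W=2, U=1, Y=0) weight 1/60
  (X=0, Z=0, W=2, U=2, Y=0) weight 1/60
  (X=0, Z=1, W=0, U=1, Y=0) weight 1/60
  (X=0, Z=1, W=0, U=2, Y=0) weight 1/60
  … 10 more
Group by Y:
  weight(Y=0) = 1/5
  weight(Y=1) = 1/20
Total weight = 1/5 + 1/20 = 1/4
P(Y=0 | obs) = 1/5 / 1/4 = 4/5
P(Y=1 | obs) = 1/20 / 1/4 = 1/5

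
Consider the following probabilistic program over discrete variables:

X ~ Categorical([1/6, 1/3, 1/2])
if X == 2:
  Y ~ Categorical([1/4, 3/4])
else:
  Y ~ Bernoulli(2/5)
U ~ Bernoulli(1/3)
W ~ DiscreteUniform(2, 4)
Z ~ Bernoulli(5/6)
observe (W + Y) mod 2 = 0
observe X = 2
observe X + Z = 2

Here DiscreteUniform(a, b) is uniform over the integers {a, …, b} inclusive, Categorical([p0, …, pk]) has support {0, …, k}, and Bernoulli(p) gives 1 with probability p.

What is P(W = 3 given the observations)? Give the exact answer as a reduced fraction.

Enumerate traces; 6 have nonzero weight after conditioning:
  (X=2, Y=0, U=0, W=2, Z=0) weight 1/216
  (X=2, Y=0, U=0, W=4, Z=0) weight 1/216
  (X=2, Y=0, U=1, W=2, Z=0) weight 1/432
  (X=2, Y=0, U=1, W=4, Z=0) weight 1/432
  (X=2, Y=1, U=0, W=3, Z=0) weight 1/72
  (X=2, Y=1, U=1, W=3, Z=0) weight 1/144
Group by W:
  weight(W=2) = 1/144
  weight(W=3) = 1/48
  weight(W=4) = 1/144
Total weight = 1/144 + 1/48 + 1/144 = 5/144
P(W=2 | obs) = 1/144 / 5/144 = 1/5
P(W=3 | obs) = 1/48 / 5/144 = 3/5
P(W=4 | obs) = 1/144 / 5/144 = 1/5

P(W = 3 | obs) = 3/5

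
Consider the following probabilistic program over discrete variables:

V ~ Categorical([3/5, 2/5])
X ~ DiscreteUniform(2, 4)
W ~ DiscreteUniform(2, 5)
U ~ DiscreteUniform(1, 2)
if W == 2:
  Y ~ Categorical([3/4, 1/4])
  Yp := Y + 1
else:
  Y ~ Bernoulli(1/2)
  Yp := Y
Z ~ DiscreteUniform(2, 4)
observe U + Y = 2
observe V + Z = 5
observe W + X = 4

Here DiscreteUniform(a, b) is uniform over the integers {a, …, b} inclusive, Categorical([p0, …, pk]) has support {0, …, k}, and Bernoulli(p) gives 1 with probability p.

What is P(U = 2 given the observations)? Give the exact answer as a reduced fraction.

Enumerate traces; 2 have nonzero weight after conditioning:
  (V=1, X=2, W=2, U=1, Y=1, Z=4) weight 1/720
  (V=1, X=2, W=2, U=2, Y=0, Z=4) weight 1/240
Group by U:
  weight(U=1) = 1/720
  weight(U=2) = 1/240
Total weight = 1/720 + 1/240 = 1/180
P(U=1 | obs) = 1/720 / 1/180 = 1/4
P(U=2 | obs) = 1/240 / 1/180 = 3/4

P(U = 2 | obs) = 3/4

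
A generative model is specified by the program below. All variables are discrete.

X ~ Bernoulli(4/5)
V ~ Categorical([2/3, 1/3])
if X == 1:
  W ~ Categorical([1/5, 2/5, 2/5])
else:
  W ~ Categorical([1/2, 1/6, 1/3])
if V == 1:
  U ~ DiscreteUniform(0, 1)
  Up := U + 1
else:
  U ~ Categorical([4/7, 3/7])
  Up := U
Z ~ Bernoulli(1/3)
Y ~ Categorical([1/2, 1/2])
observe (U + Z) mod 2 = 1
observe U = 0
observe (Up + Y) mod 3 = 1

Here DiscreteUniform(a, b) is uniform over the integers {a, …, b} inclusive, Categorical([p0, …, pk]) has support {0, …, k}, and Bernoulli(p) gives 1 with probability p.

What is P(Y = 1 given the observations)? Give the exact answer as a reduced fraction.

P(Y = 1 | obs) = 16/23

Enumerate traces; 12 have nonzero weight after conditioning:
  (X=0, V=0, W=0, U=0, Z=1, Y=1) weight 2/315
  (X=0, V=0, W=1, U=0, Z=1, Y=1) weight 2/945
  (X=0, V=0, W=2, U=0, Z=1, Y=1) weight 4/945
  (X=0, V=1, W=0, U=0, Z=1, Y=0) weight 1/360
  (X=0, V=1, W=1, U=0, Z=1, Y=0) weight 1/1080
  (X=0, V=1, W=2, U=0, Z=1, Y=0) weight 1/540
  (X=1, V=0, W=0, U=0, Z=1, Y=1) weight 16/1575
  (X=1, V=0, W=1, U=0, Z=1, Y=1) weight 32/1575
  … 4 more
Group by Y:
  weight(Y=0) = 1/36
  weight(Y=1) = 4/63
Total weight = 1/36 + 4/63 = 23/252
P(Y=0 | obs) = 1/36 / 23/252 = 7/23
P(Y=1 | obs) = 4/63 / 23/252 = 16/23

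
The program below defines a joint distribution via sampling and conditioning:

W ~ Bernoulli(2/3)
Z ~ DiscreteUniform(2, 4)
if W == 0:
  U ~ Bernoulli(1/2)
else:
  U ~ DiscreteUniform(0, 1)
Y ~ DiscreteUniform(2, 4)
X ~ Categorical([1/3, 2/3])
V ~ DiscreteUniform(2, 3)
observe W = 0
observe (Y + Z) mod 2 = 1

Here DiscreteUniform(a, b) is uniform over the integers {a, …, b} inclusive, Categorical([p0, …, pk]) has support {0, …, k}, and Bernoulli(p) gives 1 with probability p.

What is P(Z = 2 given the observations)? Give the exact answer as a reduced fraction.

Enumerate traces; 32 have nonzero weight after conditioning:
  (W=0, Z=2, U=0, Y=3, X=0, V=2) weight 1/324
  (W=0, Z=2, U=0, Y=3, X=0, V=3) weight 1/324
  (W=0, Z=2, U=0, Y=3, X=1, V=2) weight 1/162
  (W=0, Z=2, U=0, Y=3, X=1, V=3) weight 1/162
  (W=0, Z=2, U=1, Y=3, X=0, V=2) weight 1/324
  (W=0, Z=2, U=1, Y=3, X=0, V=3) weight 1/324
  (W=0, Z=2, U=1, Y=3, X=1, V=2) weight 1/162
  (W=0, Z=2, U=1, Y=3, X=1, V=3) weight 1/162
  (W=0, Z=3, U=0, Y=2, X=0, V=2) weight 1/324
  (W=0, Z=4, U=0, Y=3, X=0, V=2) weight 1/324
  … 22 more
Group by Z:
  weight(Z=2) = 1/27
  weight(Z=3) = 2/27
  weight(Z=4) = 1/27
Total weight = 1/27 + 2/27 + 1/27 = 4/27
P(Z=2 | obs) = 1/27 / 4/27 = 1/4
P(Z=3 | obs) = 2/27 / 4/27 = 1/2
P(Z=4 | obs) = 1/27 / 4/27 = 1/4

P(Z = 2 | obs) = 1/4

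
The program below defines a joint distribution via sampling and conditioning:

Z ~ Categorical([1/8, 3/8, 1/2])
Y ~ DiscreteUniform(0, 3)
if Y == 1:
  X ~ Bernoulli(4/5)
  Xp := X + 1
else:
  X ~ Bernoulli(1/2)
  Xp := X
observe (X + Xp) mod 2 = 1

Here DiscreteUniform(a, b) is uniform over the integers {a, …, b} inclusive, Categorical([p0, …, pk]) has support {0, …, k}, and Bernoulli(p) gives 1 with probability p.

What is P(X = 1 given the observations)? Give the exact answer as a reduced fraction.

P(X = 1 | obs) = 4/5

Enumerate traces; 6 have nonzero weight after conditioning:
  (Z=0, Y=1, X=0) weight 1/160
  (Z=0, Y=1, X=1) weight 1/40
  (Z=1, Y=1, X=0) weight 3/160
  (Z=1, Y=1, X=1) weight 3/40
  (Z=2, Y=1, X=0) weight 1/40
  (Z=2, Y=1, X=1) weight 1/10
Group by X:
  weight(X=0) = 1/20
  weight(X=1) = 1/5
Total weight = 1/20 + 1/5 = 1/4
P(X=0 | obs) = 1/20 / 1/4 = 1/5
P(X=1 | obs) = 1/5 / 1/4 = 4/5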